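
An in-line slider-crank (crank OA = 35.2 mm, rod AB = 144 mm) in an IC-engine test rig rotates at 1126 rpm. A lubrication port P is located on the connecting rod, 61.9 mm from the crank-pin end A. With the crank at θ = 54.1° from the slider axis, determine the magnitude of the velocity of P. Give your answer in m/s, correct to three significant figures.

3.83

ω = 117.9 rad/s.  Crank-pin speed |V_A| = rω = 4.1506 m/s, perpendicular to OA.
Rod angle: sinφ = −(r/L) sinθ ⇒ φ = -11.421°; ω_rod = −rω cosθ/√(L²−r²sin²θ) = -17.243 rad/s.
V_P = V_A + ω_rod × AP, with AP = 0.0619 m along the rod.
Components: V_Px = −rω sinθ − a·ω_rod·sinφ = -3.5735 m/s;  V_Py = rω cosθ + a·ω_rod·cosφ = +1.3876 m/s.
|V_P| = √(V_Px² + V_Py²) = 3.8334 m/s.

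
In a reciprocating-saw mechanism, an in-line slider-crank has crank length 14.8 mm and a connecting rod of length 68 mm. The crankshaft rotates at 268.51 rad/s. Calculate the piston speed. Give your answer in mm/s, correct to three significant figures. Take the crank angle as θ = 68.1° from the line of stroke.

3990

ω = 268.5 rad/s
For an in-line slider-crank, x = r cosθ + √(L² − r² sin²θ), so v = −rω sinθ·[1 + r cosθ/√(L² − r² sin²θ)].
With r = 0.0148 m, L = 0.068 m, θ = 68.1°: √(L² − r² sin²θ) = 0.066599 m.
v = −0.0148·268.5·0.92784·[1 + 0.0148·0.37299/0.066599] = -3.9928 m/s.
|v| = 3.9928 m/s = 3992.8 mm/s.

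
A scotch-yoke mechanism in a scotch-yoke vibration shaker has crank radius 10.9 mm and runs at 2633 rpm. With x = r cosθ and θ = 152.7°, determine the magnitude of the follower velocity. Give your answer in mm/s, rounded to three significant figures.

1380

ω = 275.7 rad/s (from 2633 rpm).
x = r cosθ ⇒ ẋ = −rω sinθ.
|v| = rω|sinθ| = 0.0109·275.7·|sin 152.7°| = 1.3784 m/s = 1378.4 mm/s.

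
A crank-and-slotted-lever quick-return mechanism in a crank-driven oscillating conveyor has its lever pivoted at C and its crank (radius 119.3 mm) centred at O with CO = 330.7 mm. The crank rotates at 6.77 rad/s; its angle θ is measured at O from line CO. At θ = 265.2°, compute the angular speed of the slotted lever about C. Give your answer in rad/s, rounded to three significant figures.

0.633

ω = 6.77 rad/s
Crank pin A relative to C: A = (d + r cosθ, r sinθ); lever angle φ = atan2(r sinθ, d + r cosθ).
Differentiating tanφ: φ̇ = rω(d cosθ + r)/(d² + r² + 2dr cosθ).
d² + r² + 2dr cosθ = |CA|² = 0.116992 m²;  d cosθ + r = +0.091628 m.
|ω_lever| = |0.1193·6.77·+0.091628| / 0.116992 = 0.63256 rad/s.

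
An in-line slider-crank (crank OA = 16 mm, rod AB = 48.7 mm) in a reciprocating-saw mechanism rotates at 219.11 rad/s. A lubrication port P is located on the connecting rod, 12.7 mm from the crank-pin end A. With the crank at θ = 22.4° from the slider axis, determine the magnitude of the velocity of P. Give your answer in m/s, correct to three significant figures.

ω = 219.1 rad/s.  Crank-pin speed |V_A| = rω = 3.5058 m/s, perpendicular to OA.
Rod angle: sinφ = −(r/L) sinθ ⇒ φ = -7.192°; ω_rod = −rω cosθ/√(L²−r²sin²θ) = -67.083 rad/s.
V_P = V_A + ω_rod × AP, with AP = 0.0127 m along the rod.
Components: V_Px = −rω sinθ − a·ω_rod·sinφ = -1.4426 m/s;  V_Py = rω cosθ + a·ω_rod·cosφ = +2.396 m/s.
|V_P| = √(V_Px² + V_Py²) = 2.7968 m/s.

2.80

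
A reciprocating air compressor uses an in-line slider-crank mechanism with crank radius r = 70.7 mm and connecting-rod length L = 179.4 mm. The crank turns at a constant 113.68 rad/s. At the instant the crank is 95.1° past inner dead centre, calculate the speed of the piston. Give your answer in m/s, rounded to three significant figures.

ω = 113.7 rad/s
For an in-line slider-crank, x = r cosθ + √(L² − r² sin²θ), so v = −rω sinθ·[1 + r cosθ/√(L² − r² sin²θ)].
With r = 0.0707 m, L = 0.1794 m, θ = 95.1°: √(L² − r² sin²θ) = 0.165 m.
v = −0.0707·113.7·0.99604·[1 + 0.0707·-0.08889/0.165] = -7.7004 m/s.
|v| = 7.7004 m/s.

7.70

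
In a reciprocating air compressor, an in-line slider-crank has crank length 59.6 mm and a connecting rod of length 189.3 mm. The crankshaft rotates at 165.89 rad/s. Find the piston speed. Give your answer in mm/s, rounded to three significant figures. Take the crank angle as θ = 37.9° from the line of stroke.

7610

ω = 165.9 rad/s
For an in-line slider-crank, x = r cosθ + √(L² − r² sin²θ), so v = −rω sinθ·[1 + r cosθ/√(L² − r² sin²θ)].
With r = 0.0596 m, L = 0.1893 m, θ = 37.9°: √(L² − r² sin²θ) = 0.18573 m.
v = −0.0596·165.9·0.61429·[1 + 0.0596·0.78908/0.18573] = -7.6114 m/s.
|v| = 7.6114 m/s = 7611.4 mm/s.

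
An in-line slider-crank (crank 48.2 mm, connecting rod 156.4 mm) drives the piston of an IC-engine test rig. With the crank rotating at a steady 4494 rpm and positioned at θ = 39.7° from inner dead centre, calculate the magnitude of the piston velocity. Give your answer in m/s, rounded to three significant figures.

ω = 2π·4494/60 = 470.6 rad/s
For an in-line slider-crank, x = r cosθ + √(L² − r² sin²θ), so v = −rω sinθ·[1 + r cosθ/√(L² − r² sin²θ)].
With r = 0.0482 m, L = 0.1564 m, θ = 39.7°: √(L² − r² sin²θ) = 0.15334 m.
v = −0.0482·470.6·0.63877·[1 + 0.0482·0.76940/0.15334] = -17.994 m/s.
|v| = 17.994 m/s.

18.0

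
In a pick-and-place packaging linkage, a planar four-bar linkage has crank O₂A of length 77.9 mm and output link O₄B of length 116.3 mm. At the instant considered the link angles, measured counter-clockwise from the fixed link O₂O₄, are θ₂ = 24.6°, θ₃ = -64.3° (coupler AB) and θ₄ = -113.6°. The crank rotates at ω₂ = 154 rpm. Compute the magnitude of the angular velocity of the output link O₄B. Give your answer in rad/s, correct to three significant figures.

14.2

ω₂ = 16.13 rad/s (from 154 rpm).
Differentiating the loop-closure r₂e^{iθ₂}+r₃e^{iθ₃}=r₁+r₄e^{iθ₄} gives r₂ω₂e^{iθ₂}+r₃ω₃e^{iθ₃}=r₄ω₄e^{iθ₄}.
Eliminating the other unknown: ω₄ = r₂ω₂ sin(θ₂−θ₃) / [r₄ sin(θ₄−θ₃)].
Numerator sine = +0.99982; denominator sine = -0.75813.
Result = 0.0779·16.13·(+0.99982) / (0.1163·(-0.75813)) = -14.246 rad/s; magnitude 14.246 rad/s.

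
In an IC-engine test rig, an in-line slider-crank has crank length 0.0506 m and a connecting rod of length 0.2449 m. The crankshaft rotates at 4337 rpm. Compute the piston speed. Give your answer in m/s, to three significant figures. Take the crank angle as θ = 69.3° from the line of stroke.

ω = 2π·4337/60 = 454.2 rad/s
For an in-line slider-crank, x = r cosθ + √(L² − r² sin²θ), so v = −rω sinθ·[1 + r cosθ/√(L² − r² sin²θ)].
With r = 0.0506 m, L = 0.2449 m, θ = 69.3°: √(L² − r² sin²θ) = 0.24028 m.
v = −0.0506·454.2·0.93544·[1 + 0.0506·0.35347/0.24028] = -23.098 m/s.
|v| = 23.098 m/s.

23.1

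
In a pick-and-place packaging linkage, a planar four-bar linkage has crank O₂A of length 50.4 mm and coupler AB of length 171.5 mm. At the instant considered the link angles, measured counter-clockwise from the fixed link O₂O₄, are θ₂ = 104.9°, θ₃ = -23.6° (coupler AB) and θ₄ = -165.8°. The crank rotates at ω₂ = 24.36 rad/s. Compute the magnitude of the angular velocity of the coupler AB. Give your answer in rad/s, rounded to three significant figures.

11.7

ω₂ = 24.36 rad/s
Differentiating the loop-closure r₂e^{iθ₂}+r₃e^{iθ₃}=r₁+r₄e^{iθ₄} gives r₂ω₂e^{iθ₂}+r₃ω₃e^{iθ₃}=r₄ω₄e^{iθ₄}.
Eliminating the other unknown: ω₃ = r₂ω₂ sin(θ₄−θ₂) / [r₃ sin(θ₃−θ₄)].
Numerator sine = +0.99993; denominator sine = +0.61291.
Result = 0.0504·24.36·(+0.99993) / (0.1715·(+0.61291)) = +11.679 rad/s; magnitude 11.679 rad/s.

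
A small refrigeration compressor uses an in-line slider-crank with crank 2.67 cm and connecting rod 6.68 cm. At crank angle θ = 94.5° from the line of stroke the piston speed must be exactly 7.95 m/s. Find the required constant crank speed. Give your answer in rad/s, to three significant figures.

309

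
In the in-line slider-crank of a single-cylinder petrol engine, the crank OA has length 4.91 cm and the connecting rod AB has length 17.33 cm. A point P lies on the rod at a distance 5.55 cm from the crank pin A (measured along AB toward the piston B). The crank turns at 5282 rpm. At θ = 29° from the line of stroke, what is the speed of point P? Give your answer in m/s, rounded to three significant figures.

21.5

ω = 553.1 rad/s.  Crank-pin speed |V_A| = rω = 27.159 m/s, perpendicular to OA.
Rod angle: sinφ = −(r/L) sinθ ⇒ φ = -7.895°; ω_rod = −rω cosθ/√(L²−r²sin²θ) = -138.38 rad/s.
V_P = V_A + ω_rod × AP, with AP = 0.0555 m along the rod.
Components: V_Px = −rω sinθ − a·ω_rod·sinφ = -14.222 m/s;  V_Py = rω cosθ + a·ω_rod·cosφ = +16.146 m/s.
|V_P| = √(V_Px² + V_Py²) = 21.517 m/s.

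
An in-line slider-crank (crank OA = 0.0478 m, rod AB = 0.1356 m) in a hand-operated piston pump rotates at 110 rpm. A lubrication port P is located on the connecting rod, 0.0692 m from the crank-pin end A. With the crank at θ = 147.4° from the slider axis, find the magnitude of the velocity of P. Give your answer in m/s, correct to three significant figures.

0.338

ω = 11.52 rad/s.  Crank-pin speed |V_A| = rω = 0.55062 m/s, perpendicular to OA.
Rod angle: sinφ = −(r/L) sinθ ⇒ φ = -10.948°; ω_rod = −rω cosθ/√(L²−r²sin²θ) = +3.4843 rad/s.
V_P = V_A + ω_rod × AP, with AP = 0.0692 m along the rod.
Components: V_Px = −rω sinθ − a·ω_rod·sinφ = -0.25086 m/s;  V_Py = rω cosθ + a·ω_rod·cosφ = -0.22714 m/s.
|V_P| = √(V_Px² + V_Py²) = 0.33842 m/s.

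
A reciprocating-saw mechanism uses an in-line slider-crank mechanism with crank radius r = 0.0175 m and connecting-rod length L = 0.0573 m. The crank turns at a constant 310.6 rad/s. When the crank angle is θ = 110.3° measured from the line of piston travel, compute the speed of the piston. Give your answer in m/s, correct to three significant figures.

4.53

ω = 310.6 rad/s
For an in-line slider-crank, x = r cosθ + √(L² − r² sin²θ), so v = −rω sinθ·[1 + r cosθ/√(L² − r² sin²θ)].
With r = 0.0175 m, L = 0.0573 m, θ = 110.3°: √(L² − r² sin²θ) = 0.054899 m.
v = −0.0175·310.6·0.93789·[1 + 0.0175·-0.34694/0.054899] = -4.5341 m/s.
|v| = 4.5341 m/s.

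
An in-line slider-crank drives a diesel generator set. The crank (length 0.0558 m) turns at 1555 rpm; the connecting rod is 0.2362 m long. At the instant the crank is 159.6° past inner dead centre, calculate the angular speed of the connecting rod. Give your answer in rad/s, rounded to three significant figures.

36.2

ω = 162.8 rad/s (converted from 1555 rpm).
The rod makes angle φ with the slider axis where L sinφ = r sinθ; differentiating, L cosφ·φ̇ = r ω cosθ.
L cosφ = √(L² − r² sin²θ) = 0.2354 m.
|ω_rod| = r ω |cosθ| / √(L² − r² sin²θ) = 0.0558·162.8·0.93728/0.2354 = 36.179 rad/s.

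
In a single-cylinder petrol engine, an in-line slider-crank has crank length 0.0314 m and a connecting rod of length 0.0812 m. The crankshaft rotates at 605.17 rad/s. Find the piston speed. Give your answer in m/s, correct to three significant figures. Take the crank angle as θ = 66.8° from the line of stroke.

ω = 605.2 rad/s
For an in-line slider-crank, x = r cosθ + √(L² − r² sin²θ), so v = −rω sinθ·[1 + r cosθ/√(L² − r² sin²θ)].
With r = 0.0314 m, L = 0.0812 m, θ = 66.8°: √(L² − r² sin²θ) = 0.075898 m.
v = −0.0314·605.2·0.91914·[1 + 0.0314·0.39394/0.075898] = -20.312 m/s.
|v| = 20.312 m/s.

20.3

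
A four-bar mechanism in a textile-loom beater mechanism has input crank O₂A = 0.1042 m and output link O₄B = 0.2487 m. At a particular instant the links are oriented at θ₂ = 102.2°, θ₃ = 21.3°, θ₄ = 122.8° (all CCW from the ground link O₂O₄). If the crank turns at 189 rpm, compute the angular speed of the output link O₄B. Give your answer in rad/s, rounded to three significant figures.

ω₂ = 19.79 rad/s (from 189 rpm).
Differentiating the loop-closure r₂e^{iθ₂}+r₃e^{iθ₃}=r₁+r₄e^{iθ₄} gives r₂ω₂e^{iθ₂}+r₃ω₃e^{iθ₃}=r₄ω₄e^{iθ₄}.
Eliminating the other unknown: ω₄ = r₂ω₂ sin(θ₂−θ₃) / [r₄ sin(θ₄−θ₃)].
Numerator sine = +0.98741; denominator sine = +0.97992.
Result = 0.1042·19.79·(+0.98741) / (0.2487·(+0.97992)) = +8.3558 rad/s; magnitude 8.3558 rad/s.

8.36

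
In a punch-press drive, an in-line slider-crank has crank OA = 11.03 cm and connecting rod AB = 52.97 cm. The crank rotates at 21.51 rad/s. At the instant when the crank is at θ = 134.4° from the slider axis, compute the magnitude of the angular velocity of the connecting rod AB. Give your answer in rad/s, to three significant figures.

3.17

ω = 21.51 rad/s
The rod makes angle φ with the slider axis where L sinφ = r sinθ; differentiating, L cosφ·φ̇ = r ω cosθ.
L cosφ = √(L² − r² sin²θ) = 0.5238 m.
|ω_rod| = r ω |cosθ| / √(L² − r² sin²θ) = 0.1103·21.51·0.69966/0.5238 = 3.1691 rad/s.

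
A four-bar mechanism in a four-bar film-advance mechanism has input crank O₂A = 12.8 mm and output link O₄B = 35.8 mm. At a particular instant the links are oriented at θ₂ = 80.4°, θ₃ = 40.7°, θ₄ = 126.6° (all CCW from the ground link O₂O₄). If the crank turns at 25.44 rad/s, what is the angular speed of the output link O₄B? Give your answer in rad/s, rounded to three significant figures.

ω₂ = 25.44 rad/s
Differentiating the loop-closure r₂e^{iθ₂}+r₃e^{iθ₃}=r₁+r₄e^{iθ₄} gives r₂ω₂e^{iθ₂}+r₃ω₃e^{iθ₃}=r₄ω₄e^{iθ₄}.
Eliminating the other unknown: ω₄ = r₂ω₂ sin(θ₂−θ₃) / [r₄ sin(θ₄−θ₃)].
Numerator sine = +0.63877; denominator sine = +0.99744.
Result = 0.0128·25.44·(+0.63877) / (0.0358·(+0.99744)) = +5.8251 rad/s; magnitude 5.8251 rad/s.

5.83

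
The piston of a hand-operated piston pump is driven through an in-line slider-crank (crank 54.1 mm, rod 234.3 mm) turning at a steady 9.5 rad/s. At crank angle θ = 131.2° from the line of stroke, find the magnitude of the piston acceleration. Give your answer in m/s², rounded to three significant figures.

3.35

ω = 9.5 rad/s
x(θ) = r cosθ + √(L² − r² sin²θ); with ω constant, a = ω²·d²x/dθ².
d²x/dθ² = −r cosθ − r²(cos2θ)/√u − r⁴ sin²2θ/(4u^{3/2}),  u = L² − r² sin²θ = 0.0532395 m².
Substituting r = 0.0541 m, L = 0.2343 m, θ = 131.2°: d²x/dθ² = +0.037141 m.
a = ω²·d²x/dθ² = (9.5)²·(+0.037141) = +3.352 m/s²;  |a| = 3.352 m/s².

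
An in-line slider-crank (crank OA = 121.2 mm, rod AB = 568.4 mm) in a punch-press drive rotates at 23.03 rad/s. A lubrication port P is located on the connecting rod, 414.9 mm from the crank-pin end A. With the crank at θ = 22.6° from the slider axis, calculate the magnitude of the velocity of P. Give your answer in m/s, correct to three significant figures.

ω = 23.03 rad/s.  Crank-pin speed |V_A| = rω = 2.7912 m/s, perpendicular to OA.
Rod angle: sinφ = −(r/L) sinθ ⇒ φ = -4.700°; ω_rod = −rω cosθ/√(L²−r²sin²θ) = -4.5489 rad/s.
V_P = V_A + ω_rod × AP, with AP = 0.4149 m along the rod.
Components: V_Px = −rω sinθ − a·ω_rod·sinφ = -1.2273 m/s;  V_Py = rω cosθ + a·ω_rod·cosφ = +0.69591 m/s.
|V_P| = √(V_Px² + V_Py²) = 1.4109 m/s.

1.41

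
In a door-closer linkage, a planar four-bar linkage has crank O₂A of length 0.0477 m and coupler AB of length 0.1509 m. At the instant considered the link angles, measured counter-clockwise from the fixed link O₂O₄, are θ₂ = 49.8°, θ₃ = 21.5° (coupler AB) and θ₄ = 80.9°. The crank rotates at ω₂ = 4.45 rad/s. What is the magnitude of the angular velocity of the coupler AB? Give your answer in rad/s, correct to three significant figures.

0.844

ω₂ = 4.45 rad/s
Differentiating the loop-closure r₂e^{iθ₂}+r₃e^{iθ₃}=r₁+r₄e^{iθ₄} gives r₂ω₂e^{iθ₂}+r₃ω₃e^{iθ₃}=r₄ω₄e^{iθ₄}.
Eliminating the other unknown: ω₃ = r₂ω₂ sin(θ₄−θ₂) / [r₃ sin(θ₃−θ₄)].
Numerator sine = +0.51653; denominator sine = -0.86074.
Result = 0.0477·4.45·(+0.51653) / (0.1509·(-0.86074)) = -0.84414 rad/s; magnitude 0.84414 rad/s.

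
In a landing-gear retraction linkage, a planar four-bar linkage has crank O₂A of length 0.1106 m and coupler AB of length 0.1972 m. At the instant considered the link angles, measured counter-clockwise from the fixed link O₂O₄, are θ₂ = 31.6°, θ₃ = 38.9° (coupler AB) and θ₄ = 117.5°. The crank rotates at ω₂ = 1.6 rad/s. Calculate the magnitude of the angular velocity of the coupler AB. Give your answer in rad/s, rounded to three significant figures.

ω₂ = 1.6 rad/s
Differentiating the loop-closure r₂e^{iθ₂}+r₃e^{iθ₃}=r₁+r₄e^{iθ₄} gives r₂ω₂e^{iθ₂}+r₃ω₃e^{iθ₃}=r₄ω₄e^{iθ₄}.
Eliminating the other unknown: ω₃ = r₂ω₂ sin(θ₄−θ₂) / [r₃ sin(θ₃−θ₄)].
Numerator sine = +0.99744; denominator sine = -0.98027.
Result = 0.1106·1.6·(+0.99744) / (0.1972·(-0.98027)) = -0.91308 rad/s; magnitude 0.91308 rad/s.

0.913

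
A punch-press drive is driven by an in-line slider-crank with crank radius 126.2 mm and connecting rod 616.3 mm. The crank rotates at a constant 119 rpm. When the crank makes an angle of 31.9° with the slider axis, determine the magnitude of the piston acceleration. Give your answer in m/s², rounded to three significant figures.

18.5

ω = 2π·119/60 = 12.46 rad/s
x(θ) = r cosθ + √(L² − r² sin²θ); with ω constant, a = ω²·d²x/dθ².
d²x/dθ² = −r cosθ − r²(cos2θ)/√u − r⁴ sin²2θ/(4u^{3/2}),  u = L² − r² sin²θ = 0.375378 m².
Substituting r = 0.1262 m, L = 0.6163 m, θ = 31.9°: d²x/dθ² = -0.11884 m.
a = ω²·d²x/dθ² = (12.46)²·(-0.11884) = -18.455 m/s²;  |a| = 18.455 m/s².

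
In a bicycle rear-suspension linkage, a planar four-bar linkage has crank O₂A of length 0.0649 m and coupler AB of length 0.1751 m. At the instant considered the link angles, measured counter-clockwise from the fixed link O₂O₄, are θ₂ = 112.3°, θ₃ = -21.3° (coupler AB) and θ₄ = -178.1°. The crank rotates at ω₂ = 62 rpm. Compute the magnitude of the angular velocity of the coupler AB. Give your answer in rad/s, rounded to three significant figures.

5.73

ω₂ = 6.493 rad/s (from 62 rpm).
Differentiating the loop-closure r₂e^{iθ₂}+r₃e^{iθ₃}=r₁+r₄e^{iθ₄} gives r₂ω₂e^{iθ₂}+r₃ω₃e^{iθ₃}=r₄ω₄e^{iθ₄}.
Eliminating the other unknown: ω₃ = r₂ω₂ sin(θ₄−θ₂) / [r₃ sin(θ₃−θ₄)].
Numerator sine = +0.93728; denominator sine = +0.39394.
Result = 0.0649·6.493·(+0.93728) / (0.1751·(+0.39394)) = +5.7255 rad/s; magnitude 5.7255 rad/s.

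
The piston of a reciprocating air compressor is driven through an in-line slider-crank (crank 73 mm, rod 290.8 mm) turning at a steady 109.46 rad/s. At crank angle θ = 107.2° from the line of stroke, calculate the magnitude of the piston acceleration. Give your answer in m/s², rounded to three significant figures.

444

ω = 109.5 rad/s
x(θ) = r cosθ + √(L² − r² sin²θ); with ω constant, a = ω²·d²x/dθ².
d²x/dθ² = −r cosθ − r²(cos2θ)/√u − r⁴ sin²2θ/(4u^{3/2}),  u = L² − r² sin²θ = 0.0797016 m².
Substituting r = 0.073 m, L = 0.2908 m, θ = 107.2°: d²x/dθ² = +0.037061 m.
a = ω²·d²x/dθ² = (109.5)²·(+0.037061) = +444.04 m/s²;  |a| = 444.04 m/s².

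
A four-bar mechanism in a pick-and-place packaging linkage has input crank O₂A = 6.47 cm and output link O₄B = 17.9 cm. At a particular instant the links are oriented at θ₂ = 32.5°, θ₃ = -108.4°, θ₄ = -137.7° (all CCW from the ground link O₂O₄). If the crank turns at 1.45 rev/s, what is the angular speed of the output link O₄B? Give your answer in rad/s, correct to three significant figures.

4.24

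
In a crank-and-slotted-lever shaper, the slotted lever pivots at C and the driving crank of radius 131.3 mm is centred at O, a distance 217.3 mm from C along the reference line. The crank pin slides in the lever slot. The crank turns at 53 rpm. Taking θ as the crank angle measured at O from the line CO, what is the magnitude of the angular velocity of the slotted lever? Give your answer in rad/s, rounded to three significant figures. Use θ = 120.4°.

0.437

ω = 5.55 rad/s (from 53 rpm).
Crank pin A relative to C: A = (d + r cosθ, r sinθ); lever angle φ = atan2(r sinθ, d + r cosθ).
Differentiating tanφ: φ̇ = rω(d cosθ + r)/(d² + r² + 2dr cosθ).
d² + r² + 2dr cosθ = |CA|² = 0.0355832 m²;  d cosθ + r = +0.021339 m.
|ω_lever| = |0.1313·5.55·+0.021339| / 0.0355832 = 0.43701 rad/s.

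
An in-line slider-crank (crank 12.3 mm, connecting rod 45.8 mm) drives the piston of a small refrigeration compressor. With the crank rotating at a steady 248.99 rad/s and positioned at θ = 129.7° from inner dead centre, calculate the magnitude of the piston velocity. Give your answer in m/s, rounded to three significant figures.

1.94

ω = 249 rad/s
For an in-line slider-crank, x = r cosθ + √(L² − r² sin²θ), so v = −rω sinθ·[1 + r cosθ/√(L² − r² sin²θ)].
With r = 0.0123 m, L = 0.0458 m, θ = 129.7°: √(L² − r² sin²θ) = 0.044812 m.
v = −0.0123·249·0.76940·[1 + 0.0123·-0.63877/0.044812] = -1.9432 m/s.
|v| = 1.9432 m/s.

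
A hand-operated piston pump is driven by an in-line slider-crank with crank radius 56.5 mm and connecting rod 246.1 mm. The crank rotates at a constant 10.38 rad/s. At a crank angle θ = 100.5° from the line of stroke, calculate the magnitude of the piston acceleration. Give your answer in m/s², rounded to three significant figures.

ω = 10.38 rad/s
x(θ) = r cosθ + √(L² − r² sin²θ); with ω constant, a = ω²·d²x/dθ².
d²x/dθ² = −r cosθ − r²(cos2θ)/√u − r⁴ sin²2θ/(4u^{3/2}),  u = L² − r² sin²θ = 0.057479 m².
Substituting r = 0.0565 m, L = 0.2461 m, θ = 100.5°: d²x/dθ² = +0.022703 m.
a = ω²·d²x/dθ² = (10.38)²·(+0.022703) = +2.4461 m/s²;  |a| = 2.4461 m/s².

2.45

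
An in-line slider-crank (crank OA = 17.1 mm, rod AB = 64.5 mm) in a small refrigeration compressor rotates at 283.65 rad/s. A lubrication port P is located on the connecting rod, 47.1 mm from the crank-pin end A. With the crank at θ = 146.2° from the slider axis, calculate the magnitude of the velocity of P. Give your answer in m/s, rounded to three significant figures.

2.51

ω = 283.6 rad/s.  Crank-pin speed |V_A| = rω = 4.8504 m/s, perpendicular to OA.
Rod angle: sinφ = −(r/L) sinθ ⇒ φ = -8.481°; ω_rod = −rω cosθ/√(L²−r²sin²θ) = +63.181 rad/s.
V_P = V_A + ω_rod × AP, with AP = 0.0471 m along the rod.
Components: V_Px = −rω sinθ − a·ω_rod·sinφ = -2.2594 m/s;  V_Py = rω cosθ + a·ω_rod·cosφ = -1.0873 m/s.
|V_P| = √(V_Px² + V_Py²) = 2.5074 m/s.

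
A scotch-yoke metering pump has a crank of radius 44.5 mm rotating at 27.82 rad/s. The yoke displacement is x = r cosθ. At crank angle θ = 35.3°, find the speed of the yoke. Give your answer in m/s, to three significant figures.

ω = 27.82 rad/s
x = r cosθ ⇒ ẋ = −rω sinθ.
|v| = rω|sinθ| = 0.0445·27.82·|sin 35.3°| = 0.71538 m/s.

0.715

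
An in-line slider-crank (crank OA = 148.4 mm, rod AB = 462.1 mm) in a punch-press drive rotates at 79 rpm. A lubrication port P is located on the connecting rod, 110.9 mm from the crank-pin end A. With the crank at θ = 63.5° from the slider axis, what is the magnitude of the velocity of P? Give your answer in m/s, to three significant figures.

ω = 8.273 rad/s.  Crank-pin speed |V_A| = rω = 1.2277 m/s, perpendicular to OA.
Rod angle: sinφ = −(r/L) sinθ ⇒ φ = -16.702°; ω_rod = −rω cosθ/√(L²−r²sin²θ) = -1.2377 rad/s.
V_P = V_A + ω_rod × AP, with AP = 0.1109 m along the rod.
Components: V_Px = −rω sinθ − a·ω_rod·sinφ = -1.1382 m/s;  V_Py = rω cosθ + a·ω_rod·cosφ = +0.41633 m/s.
|V_P| = √(V_Px² + V_Py²) = 1.2119 m/s.

1.21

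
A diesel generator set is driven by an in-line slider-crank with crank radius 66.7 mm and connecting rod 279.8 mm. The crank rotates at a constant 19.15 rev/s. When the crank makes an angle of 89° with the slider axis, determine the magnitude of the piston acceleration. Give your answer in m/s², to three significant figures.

220

ω = 2π·19.1 = 120.3 rad/s
x(θ) = r cosθ + √(L² − r² sin²θ); with ω constant, a = ω²·d²x/dθ².
d²x/dθ² = −r cosθ − r²(cos2θ)/√u − r⁴ sin²2θ/(4u^{3/2}),  u = L² − r² sin²θ = 0.0738405 m².
Substituting r = 0.0667 m, L = 0.2798 m, θ = 89°: d²x/dθ² = +0.015198 m.
a = ω²·d²x/dθ² = (120.3)²·(+0.015198) = +220.03 m/s²;  |a| = 220.03 m/s².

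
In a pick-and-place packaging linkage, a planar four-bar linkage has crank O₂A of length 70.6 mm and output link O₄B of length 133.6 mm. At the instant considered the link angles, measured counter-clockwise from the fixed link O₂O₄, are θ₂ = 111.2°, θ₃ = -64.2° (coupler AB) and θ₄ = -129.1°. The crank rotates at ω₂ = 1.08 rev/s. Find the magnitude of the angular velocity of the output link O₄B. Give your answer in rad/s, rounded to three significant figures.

0.318

ω₂ = 6.786 rad/s (from 1.08 rev/s).
Differentiating the loop-closure r₂e^{iθ₂}+r₃e^{iθ₃}=r₁+r₄e^{iθ₄} gives r₂ω₂e^{iθ₂}+r₃ω₃e^{iθ₃}=r₄ω₄e^{iθ₄}.
Eliminating the other unknown: ω₄ = r₂ω₂ sin(θ₂−θ₃) / [r₄ sin(θ₄−θ₃)].
Numerator sine = +0.08020; denominator sine = -0.90557.
Result = 0.0706·6.786·(+0.08020) / (0.1336·(-0.90557)) = -0.31758 rad/s; magnitude 0.31758 rad/s.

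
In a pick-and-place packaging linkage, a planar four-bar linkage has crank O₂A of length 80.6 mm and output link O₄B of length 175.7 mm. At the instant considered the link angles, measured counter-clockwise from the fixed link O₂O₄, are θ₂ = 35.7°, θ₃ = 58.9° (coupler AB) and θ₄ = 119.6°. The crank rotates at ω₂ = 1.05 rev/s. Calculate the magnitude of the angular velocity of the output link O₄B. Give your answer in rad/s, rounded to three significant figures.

ω₂ = 6.597 rad/s (from 1.05 rev/s).
Differentiating the loop-closure r₂e^{iθ₂}+r₃e^{iθ₃}=r₁+r₄e^{iθ₄} gives r₂ω₂e^{iθ₂}+r₃ω₃e^{iθ₃}=r₄ω₄e^{iθ₄}.
Eliminating the other unknown: ω₄ = r₂ω₂ sin(θ₂−θ₃) / [r₄ sin(θ₄−θ₃)].
Numerator sine = -0.39394; denominator sine = +0.87207.
Result = 0.0806·6.597·(-0.39394) / (0.1757·(+0.87207)) = -1.3671 rad/s; magnitude 1.3671 rad/s.

1.37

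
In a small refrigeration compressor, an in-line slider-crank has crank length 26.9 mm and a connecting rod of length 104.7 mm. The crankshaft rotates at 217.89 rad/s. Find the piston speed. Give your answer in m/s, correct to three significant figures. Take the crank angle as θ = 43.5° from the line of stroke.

ω = 217.9 rad/s
For an in-line slider-crank, x = r cosθ + √(L² − r² sin²θ), so v = −rω sinθ·[1 + r cosθ/√(L² − r² sin²θ)].
With r = 0.0269 m, L = 0.1047 m, θ = 43.5°: √(L² − r² sin²θ) = 0.10305 m.
v = −0.0269·217.9·0.68835·[1 + 0.0269·0.72537/0.10305] = -4.7986 m/s.
|v| = 4.7986 m/s.

4.80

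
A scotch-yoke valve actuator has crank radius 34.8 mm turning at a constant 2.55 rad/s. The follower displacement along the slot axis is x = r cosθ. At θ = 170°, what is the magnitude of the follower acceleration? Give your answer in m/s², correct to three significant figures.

ω = 2.55 rad/s
x = r cosθ ⇒ ẍ = −rω² cosθ (ω constant).
|a| = rω²|cosθ| = 0.0348·(2.55)²·|cos 170°| = 0.22285 m/s².

0.223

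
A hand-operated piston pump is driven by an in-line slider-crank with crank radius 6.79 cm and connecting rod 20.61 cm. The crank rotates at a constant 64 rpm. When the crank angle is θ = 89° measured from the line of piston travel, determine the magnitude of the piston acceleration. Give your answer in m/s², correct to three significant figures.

ω = 2π·64/60 = 6.702 rad/s
x(θ) = r cosθ + √(L² − r² sin²θ); with ω constant, a = ω²·d²x/dθ².
d²x/dθ² = −r cosθ − r²(cos2θ)/√u − r⁴ sin²2θ/(4u^{3/2}),  u = L² − r² sin²θ = 0.0378682 m².
Substituting r = 0.0679 m, L = 0.2061 m, θ = 89°: d²x/dθ² = +0.022492 m.
a = ω²·d²x/dθ² = (6.702)²·(+0.022492) = +1.0103 m/s²;  |a| = 1.0103 m/s².

1.01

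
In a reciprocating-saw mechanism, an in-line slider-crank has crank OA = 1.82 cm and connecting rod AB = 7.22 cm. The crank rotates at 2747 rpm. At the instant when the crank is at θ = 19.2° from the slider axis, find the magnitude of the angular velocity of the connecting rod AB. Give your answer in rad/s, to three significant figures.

68.7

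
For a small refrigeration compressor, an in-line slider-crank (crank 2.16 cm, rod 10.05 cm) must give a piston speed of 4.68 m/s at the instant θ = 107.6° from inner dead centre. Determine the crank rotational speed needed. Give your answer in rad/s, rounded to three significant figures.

243

For an in-line slider-crank, |v_piston| = rω|sinθ|·[1 + r cosθ/√(L² − r² sin²θ)].
With r = 0.0216 m, L = 0.1005 m, θ = 107.6°: the bracketed kinematic factor |dx/dθ| = 0.019222 m.
ω = v/|dx/dθ| = 4.68/0.019222 = 243.47 rad/s.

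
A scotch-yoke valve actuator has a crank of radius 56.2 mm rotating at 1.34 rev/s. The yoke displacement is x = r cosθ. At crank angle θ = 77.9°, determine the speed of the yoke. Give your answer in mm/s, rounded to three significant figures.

463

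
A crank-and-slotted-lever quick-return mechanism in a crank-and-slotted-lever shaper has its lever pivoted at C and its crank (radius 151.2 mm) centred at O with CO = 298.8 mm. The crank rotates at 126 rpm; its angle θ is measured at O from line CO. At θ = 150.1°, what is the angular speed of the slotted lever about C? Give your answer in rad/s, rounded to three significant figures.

6.36

ω = 13.19 rad/s (from 126 rpm).
Crank pin A relative to C: A = (d + r cosθ, r sinθ); lever angle φ = atan2(r sinθ, d + r cosθ).
Differentiating tanφ: φ̇ = rω(d cosθ + r)/(d² + r² + 2dr cosθ).
d² + r² + 2dr cosθ = |CA|² = 0.0338126 m²;  d cosθ + r = -0.10783 m.
|ω_lever| = |0.1512·13.19·-0.10783| / 0.0338126 = 6.3622 rad/s.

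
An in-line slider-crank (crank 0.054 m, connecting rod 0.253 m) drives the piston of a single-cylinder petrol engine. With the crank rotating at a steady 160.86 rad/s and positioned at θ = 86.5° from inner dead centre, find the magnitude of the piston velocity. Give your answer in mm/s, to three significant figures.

8790

ω = 160.9 rad/s
For an in-line slider-crank, x = r cosθ + √(L² − r² sin²θ), so v = −rω sinθ·[1 + r cosθ/√(L² − r² sin²θ)].
With r = 0.054 m, L = 0.253 m, θ = 86.5°: √(L² − r² sin²θ) = 0.24719 m.
v = −0.054·160.9·0.99813·[1 + 0.054·0.06105/0.24719] = -8.7859 m/s.
|v| = 8.7859 m/s = 8785.9 mm/s.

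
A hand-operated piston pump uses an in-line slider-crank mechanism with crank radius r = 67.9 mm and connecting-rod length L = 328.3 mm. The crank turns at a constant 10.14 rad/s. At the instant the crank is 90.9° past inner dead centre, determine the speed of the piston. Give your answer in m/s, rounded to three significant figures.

0.686

ω = 10.14 rad/s
For an in-line slider-crank, x = r cosθ + √(L² − r² sin²θ), so v = −rω sinθ·[1 + r cosθ/√(L² − r² sin²θ)].
With r = 0.0679 m, L = 0.3283 m, θ = 90.9°: √(L² − r² sin²θ) = 0.3212 m.
v = −0.0679·10.14·0.99988·[1 + 0.0679·-0.01571/0.3212] = -0.68614 m/s.
|v| = 0.68614 m/s.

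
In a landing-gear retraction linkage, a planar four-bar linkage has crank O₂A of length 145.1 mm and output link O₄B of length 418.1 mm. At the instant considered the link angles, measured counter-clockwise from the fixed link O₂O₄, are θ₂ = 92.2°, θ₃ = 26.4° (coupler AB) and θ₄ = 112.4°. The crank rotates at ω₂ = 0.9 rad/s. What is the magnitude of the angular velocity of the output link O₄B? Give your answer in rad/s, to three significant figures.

ω₂ = 0.9 rad/s
Differentiating the loop-closure r₂e^{iθ₂}+r₃e^{iθ₃}=r₁+r₄e^{iθ₄} gives r₂ω₂e^{iθ₂}+r₃ω₃e^{iθ₃}=r₄ω₄e^{iθ₄}.
Eliminating the other unknown: ω₄ = r₂ω₂ sin(θ₂−θ₃) / [r₄ sin(θ₄−θ₃)].
Numerator sine = +0.91212; denominator sine = +0.99756.
Result = 0.1451·0.9·(+0.91212) / (0.4181·(+0.99756)) = +0.28559 rad/s; magnitude 0.28559 rad/s.

0.286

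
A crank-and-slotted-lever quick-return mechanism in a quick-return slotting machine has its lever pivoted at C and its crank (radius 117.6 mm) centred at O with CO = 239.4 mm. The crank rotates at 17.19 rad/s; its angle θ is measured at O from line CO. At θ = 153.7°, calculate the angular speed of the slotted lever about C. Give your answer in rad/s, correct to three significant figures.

9.49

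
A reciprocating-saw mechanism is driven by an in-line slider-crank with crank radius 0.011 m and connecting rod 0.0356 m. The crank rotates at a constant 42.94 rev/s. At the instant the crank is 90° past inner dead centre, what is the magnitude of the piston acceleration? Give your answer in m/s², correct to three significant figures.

ω = 2π·42.9 = 269.8 rad/s
x(θ) = r cosθ + √(L² − r² sin²θ); with ω constant, a = ω²·d²x/dθ².
d²x/dθ² = −r cosθ − r²(cos2θ)/√u − r⁴ sin²2θ/(4u^{3/2}),  u = L² − r² sin²θ = 0.00114636 m².
Substituting r = 0.011 m, L = 0.0356 m, θ = 90°: d²x/dθ² = +0.0035738 m.
a = ω²·d²x/dθ² = (269.8)²·(+0.0035738) = +260.14 m/s²;  |a| = 260.14 m/s².

260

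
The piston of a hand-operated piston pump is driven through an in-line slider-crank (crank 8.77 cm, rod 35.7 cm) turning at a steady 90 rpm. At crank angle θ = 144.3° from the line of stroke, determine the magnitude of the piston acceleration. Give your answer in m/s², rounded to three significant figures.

5.68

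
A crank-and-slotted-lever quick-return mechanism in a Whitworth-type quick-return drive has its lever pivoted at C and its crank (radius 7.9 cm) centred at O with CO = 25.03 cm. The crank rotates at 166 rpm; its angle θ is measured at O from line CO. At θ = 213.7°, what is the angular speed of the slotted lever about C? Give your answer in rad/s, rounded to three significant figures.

ω = 17.38 rad/s (from 166 rpm).
Crank pin A relative to C: A = (d + r cosθ, r sinθ); lever angle φ = atan2(r sinθ, d + r cosθ).
Differentiating tanφ: φ̇ = rω(d cosθ + r)/(d² + r² + 2dr cosθ).
d² + r² + 2dr cosθ = |CA|² = 0.0359895 m²;  d cosθ + r = -0.12924 m.
|ω_lever| = |0.079·17.38·-0.12924| / 0.0359895 = 4.9315 rad/s.

4.93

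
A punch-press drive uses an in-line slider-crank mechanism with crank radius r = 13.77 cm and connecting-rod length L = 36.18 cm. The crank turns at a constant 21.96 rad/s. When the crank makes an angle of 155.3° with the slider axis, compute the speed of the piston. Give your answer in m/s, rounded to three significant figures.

ω = 21.96 rad/s
For an in-line slider-crank, x = r cosθ + √(L² − r² sin²θ), so v = −rω sinθ·[1 + r cosθ/√(L² − r² sin²θ)].
With r = 0.1377 m, L = 0.3618 m, θ = 155.3°: √(L² − r² sin²θ) = 0.3572 m.
v = −0.1377·21.96·0.41787·[1 + 0.1377·-0.90851/0.3572] = -0.82104 m/s.
|v| = 0.82104 m/s.

0.821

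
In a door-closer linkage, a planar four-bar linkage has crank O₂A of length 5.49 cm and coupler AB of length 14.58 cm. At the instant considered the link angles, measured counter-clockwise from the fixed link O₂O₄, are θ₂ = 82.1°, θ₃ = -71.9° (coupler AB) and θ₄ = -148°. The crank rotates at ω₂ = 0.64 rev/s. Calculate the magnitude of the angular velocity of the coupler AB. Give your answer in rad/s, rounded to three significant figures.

ω₂ = 4.021 rad/s (from 0.64 rev/s).
Differentiating the loop-closure r₂e^{iθ₂}+r₃e^{iθ₃}=r₁+r₄e^{iθ₄} gives r₂ω₂e^{iθ₂}+r₃ω₃e^{iθ₃}=r₄ω₄e^{iθ₄}.
Eliminating the other unknown: ω₃ = r₂ω₂ sin(θ₄−θ₂) / [r₃ sin(θ₃−θ₄)].
Numerator sine = +0.76717; denominator sine = +0.97072.
Result = 0.0549·4.021·(+0.76717) / (0.1458·(+0.97072)) = +1.1967 rad/s; magnitude 1.1967 rad/s.

1.20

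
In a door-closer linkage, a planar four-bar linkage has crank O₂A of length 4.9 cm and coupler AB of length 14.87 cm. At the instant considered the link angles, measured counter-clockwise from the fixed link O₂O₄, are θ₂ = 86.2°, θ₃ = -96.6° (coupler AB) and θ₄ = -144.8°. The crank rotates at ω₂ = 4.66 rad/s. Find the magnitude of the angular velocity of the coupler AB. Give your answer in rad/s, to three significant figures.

ω₂ = 4.66 rad/s
Differentiating the loop-closure r₂e^{iθ₂}+r₃e^{iθ₃}=r₁+r₄e^{iθ₄} gives r₂ω₂e^{iθ₂}+r₃ω₃e^{iθ₃}=r₄ω₄e^{iθ₄}.
Eliminating the other unknown: ω₃ = r₂ω₂ sin(θ₄−θ₂) / [r₃ sin(θ₃−θ₄)].
Numerator sine = +0.77715; denominator sine = +0.74548.
Result = 0.049·4.66·(+0.77715) / (0.1487·(+0.74548)) = +1.6008 rad/s; magnitude 1.6008 rad/s.

1.60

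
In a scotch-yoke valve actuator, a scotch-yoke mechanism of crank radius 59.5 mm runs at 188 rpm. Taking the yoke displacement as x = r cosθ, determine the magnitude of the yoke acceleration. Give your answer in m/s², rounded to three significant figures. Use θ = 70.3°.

ω = 19.69 rad/s (from 188 rpm).
x = r cosθ ⇒ ẍ = −rω² cosθ (ω constant).
|a| = rω²|cosθ| = 0.0595·(19.69)²·|cos 70.3°| = 7.774 m/s².

7.77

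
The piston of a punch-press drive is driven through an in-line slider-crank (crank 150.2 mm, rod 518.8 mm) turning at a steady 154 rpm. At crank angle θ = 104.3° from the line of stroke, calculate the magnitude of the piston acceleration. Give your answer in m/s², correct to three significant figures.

19.9

ω = 2π·154/60 = 16.13 rad/s
x(θ) = r cosθ + √(L² − r² sin²θ); with ω constant, a = ω²·d²x/dθ².
d²x/dθ² = −r cosθ − r²(cos2θ)/√u − r⁴ sin²2θ/(4u^{3/2}),  u = L² − r² sin²θ = 0.24797 m².
Substituting r = 0.1502 m, L = 0.5188 m, θ = 104.3°: d²x/dθ² = +0.07664 m.
a = ω²·d²x/dθ² = (16.13)²·(+0.07664) = +19.932 m/s²;  |a| = 19.932 m/s².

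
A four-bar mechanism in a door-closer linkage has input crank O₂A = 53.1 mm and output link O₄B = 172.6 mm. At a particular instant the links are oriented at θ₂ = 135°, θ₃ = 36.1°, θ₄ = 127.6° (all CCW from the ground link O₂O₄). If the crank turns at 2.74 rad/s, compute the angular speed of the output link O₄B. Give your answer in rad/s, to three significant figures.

0.833

ω₂ = 2.74 rad/s
Differentiating the loop-closure r₂e^{iθ₂}+r₃e^{iθ₃}=r₁+r₄e^{iθ₄} gives r₂ω₂e^{iθ₂}+r₃ω₃e^{iθ₃}=r₄ω₄e^{iθ₄}.
Eliminating the other unknown: ω₄ = r₂ω₂ sin(θ₂−θ₃) / [r₄ sin(θ₄−θ₃)].
Numerator sine = +0.98796; denominator sine = +0.99966.
Result = 0.0531·2.74·(+0.98796) / (0.1726·(+0.99966)) = +0.83309 rad/s; magnitude 0.83309 rad/s.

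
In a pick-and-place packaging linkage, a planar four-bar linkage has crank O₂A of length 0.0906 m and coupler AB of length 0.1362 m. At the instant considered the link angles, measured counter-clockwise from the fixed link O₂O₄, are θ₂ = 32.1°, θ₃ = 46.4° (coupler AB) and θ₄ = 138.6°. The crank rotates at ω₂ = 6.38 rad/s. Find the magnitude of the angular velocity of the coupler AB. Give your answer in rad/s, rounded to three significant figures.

ω₂ = 6.38 rad/s
Differentiating the loop-closure r₂e^{iθ₂}+r₃e^{iθ₃}=r₁+r₄e^{iθ₄} gives r₂ω₂e^{iθ₂}+r₃ω₃e^{iθ₃}=r₄ω₄e^{iθ₄}.
Eliminating the other unknown: ω₃ = r₂ω₂ sin(θ₄−θ₂) / [r₃ sin(θ₃−θ₄)].
Numerator sine = +0.95882; denominator sine = -0.99926.
Result = 0.0906·6.38·(+0.95882) / (0.1362·(-0.99926)) = -4.0722 rad/s; magnitude 4.0722 rad/s.

4.07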